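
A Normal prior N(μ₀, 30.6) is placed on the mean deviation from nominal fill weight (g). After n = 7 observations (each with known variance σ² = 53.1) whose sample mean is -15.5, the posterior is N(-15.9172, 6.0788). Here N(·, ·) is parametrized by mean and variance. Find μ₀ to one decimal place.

μ₀ = -17.6

With known observation variance, the Normal–Normal posterior has precision τ_n = τ₀ + n/σ² and mean μ_n = (τ₀μ₀ + (n/σ²)x̄)/τ_n.
Here τ₀ = 1/30.6 = 0.032680 and τ_data = 7/53.1 = 0.131827, so τ_n = 0.164507.
Rearranging for μ₀: μ₀ = (μ_n·τ_n − τ_data·x̄)/τ₀ = (-15.9172·0.164507 − 0.131827·-15.5) / 0.032680 = -0.575172/0.032680 ≈ -17.6.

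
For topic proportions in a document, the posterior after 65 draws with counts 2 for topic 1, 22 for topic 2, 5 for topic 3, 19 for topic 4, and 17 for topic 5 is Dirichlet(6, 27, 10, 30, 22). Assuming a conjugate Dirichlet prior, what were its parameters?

Dirichlet(4, 5, 5, 11, 5)

For a Dirichlet(α) prior with multinomial counts c, the posterior is Dirichlet(α + c) componentwise.
Subtract each count from the matching posterior parameter: 6−2=4, 27−22=5, 10−5=5, 30−19=11, 22−17=5.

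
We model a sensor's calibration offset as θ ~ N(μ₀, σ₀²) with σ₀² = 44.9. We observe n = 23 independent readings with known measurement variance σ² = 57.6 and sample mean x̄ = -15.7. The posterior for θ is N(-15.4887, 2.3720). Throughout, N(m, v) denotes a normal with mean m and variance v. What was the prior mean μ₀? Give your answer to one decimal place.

With known observation variance, the Normal–Normal posterior has precision τ_n = τ₀ + n/σ² and mean μ_n = (τ₀μ₀ + (n/σ²)x̄)/τ_n.
Here τ₀ = 1/44.9 = 0.022272 and τ_data = 23/57.6 = 0.399306, so τ_n = 0.421578.
Rearranging for μ₀: μ₀ = (μ_n·τ_n − τ_data·x̄)/τ₀ = (-15.4887·0.421578 − 0.399306·-15.7) / 0.022272 = -0.260591/0.022272 ≈ -11.7.

μ₀ = -11.7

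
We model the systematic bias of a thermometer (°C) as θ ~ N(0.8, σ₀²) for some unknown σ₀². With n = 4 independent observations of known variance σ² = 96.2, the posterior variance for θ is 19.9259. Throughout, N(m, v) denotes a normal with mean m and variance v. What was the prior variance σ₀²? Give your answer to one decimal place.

σ₀² = 116.2

Posterior precision equals prior precision plus data precision: 1/σ_n² = 1/σ₀² + n/σ².
So 1/σ₀² = 1/19.9259 − 4/96.2 = 0.050186 − 0.041580 = 0.008606.
Hence σ₀² = 1/0.008606 ≈ 116.2.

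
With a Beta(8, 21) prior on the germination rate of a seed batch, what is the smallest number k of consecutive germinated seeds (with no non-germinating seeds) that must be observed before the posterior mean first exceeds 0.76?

k = 59

After k germinated seeds and 0 non-germinating seeds the posterior is Beta(8+k, 21), with mean (8+k)/(8+21+k).
Set (8+k)/(29+k) > 0.76 and solve: k > (0.76·29 − 8)/(1 − 0.76) = 58.500.
The smallest integer exceeding 58.500 is 59, and checking k=59: (67)/(88) = 0.7614 > 0.76.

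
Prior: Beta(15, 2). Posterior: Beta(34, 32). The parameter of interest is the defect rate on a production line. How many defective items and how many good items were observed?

A Beta(a, b) prior with s successes and f failures in binomial data gives a Beta(a+s, b+f) posterior.
Match parameters: s=34−15=19, f=32−2=30.

19 defective items and 30 good items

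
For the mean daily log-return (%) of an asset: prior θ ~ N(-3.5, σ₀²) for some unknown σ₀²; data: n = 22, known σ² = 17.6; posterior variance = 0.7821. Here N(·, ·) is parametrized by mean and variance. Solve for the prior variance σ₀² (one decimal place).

For the Normal–Normal model with known σ², precisions add: τ_n = τ₀ + n/σ².
So 1/σ₀² = 1/0.7821 − 22/17.6 = 1.278609 − 1.250000 = 0.028609.
Hence σ₀² = 1/0.028609 ≈ 35.0.

σ₀² = 35.0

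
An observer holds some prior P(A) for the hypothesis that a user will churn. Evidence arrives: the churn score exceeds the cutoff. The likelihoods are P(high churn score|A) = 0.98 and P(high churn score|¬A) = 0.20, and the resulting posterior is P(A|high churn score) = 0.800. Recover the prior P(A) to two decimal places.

P(A) = 0.45

Bayes' rule in odds form gives O(A|E) = O(A)·[P(E|A)/P(E|¬A)], hence O(A) = O(A|E)/LR.
Posterior odds = 0.800/(1−0.800) = 4.0000. LR = 0.98/0.20 = 4.9000.
Prior odds = 4.0000/4.9000 = 0.8163, so P(A) = 0.8163/(1+0.8163) ≈ 0.45.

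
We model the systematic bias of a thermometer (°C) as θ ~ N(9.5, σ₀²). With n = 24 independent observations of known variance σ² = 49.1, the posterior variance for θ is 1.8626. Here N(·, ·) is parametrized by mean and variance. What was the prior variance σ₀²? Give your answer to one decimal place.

σ₀² = 20.8

For the Normal–Normal model with known σ², precisions add: τ_n = τ₀ + n/σ².
So 1/σ₀² = 1/1.8626 − 24/49.1 = 0.536884 − 0.488798 = 0.048086.
Hence σ₀² = 1/0.048086 ≈ 20.8.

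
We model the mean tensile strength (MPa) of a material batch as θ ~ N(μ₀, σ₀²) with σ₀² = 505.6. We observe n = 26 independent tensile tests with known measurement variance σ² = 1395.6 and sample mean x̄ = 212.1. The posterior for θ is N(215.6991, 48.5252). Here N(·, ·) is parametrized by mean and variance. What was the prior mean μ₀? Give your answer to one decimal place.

With known observation variance, the Normal–Normal posterior has precision τ_n = τ₀ + n/σ² and mean μ_n = (τ₀μ₀ + (n/σ²)x̄)/τ_n.
Here τ₀ = 1/505.6 = 0.001978 and τ_data = 26/1395.6 = 0.018630, so τ_n = 0.020608.
Rearranging for μ₀: μ₀ = (μ_n·τ_n − τ_data·x̄)/τ₀ = (215.6991·0.020608 − 0.018630·212.1) / 0.001978 = 0.493704/0.001978 ≈ 249.6.

μ₀ = 249.6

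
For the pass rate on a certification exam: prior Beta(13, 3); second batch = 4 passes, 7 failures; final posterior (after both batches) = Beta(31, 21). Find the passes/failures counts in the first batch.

Sequential conjugate updates are equivalent to a single update on the pooled data, so total successes = posterior α − prior α and total failures = posterior β − prior β.
Total across both batches: 31−13=18 passes, 21−3=18 failures.
Subtract the second batch: 18−4=14 passes and 18−7=11 failures.

14 passes and 11 failures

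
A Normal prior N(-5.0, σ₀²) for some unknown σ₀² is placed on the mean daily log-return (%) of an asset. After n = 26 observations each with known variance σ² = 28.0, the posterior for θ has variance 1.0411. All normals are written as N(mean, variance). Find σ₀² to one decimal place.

σ₀² = 31.3

For the Normal–Normal model with known σ², precisions add: τ_n = τ₀ + n/σ².
So 1/σ₀² = 1/1.0411 − 26/28.0 = 0.960523 − 0.928571 = 0.031952.
Hence σ₀² = 1/0.031952 ≈ 31.3.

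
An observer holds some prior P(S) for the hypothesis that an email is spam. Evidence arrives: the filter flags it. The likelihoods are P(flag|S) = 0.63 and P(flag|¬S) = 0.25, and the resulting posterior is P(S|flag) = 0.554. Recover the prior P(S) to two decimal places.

Bayes' rule in odds form gives O(S|E) = O(S)·[P(E|S)/P(E|¬S)], hence O(S) = O(S|E)/LR.
Posterior odds = 0.554/(1−0.554) = 1.2422. LR = 0.63/0.25 = 2.5200.
Prior odds = 1.2422/2.5200 = 0.4929, so P(S) = 0.4929/(1+0.4929) ≈ 0.33.

P(S) = 0.33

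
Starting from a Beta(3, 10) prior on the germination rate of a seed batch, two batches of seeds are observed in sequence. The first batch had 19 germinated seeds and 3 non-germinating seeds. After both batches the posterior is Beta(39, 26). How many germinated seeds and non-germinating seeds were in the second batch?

Sequential conjugate updates are equivalent to a single update on the pooled data, so total successes = posterior α − prior α and total failures = posterior β − prior β.
Total across both batches: 39−3=36 germinated seeds, 26−10=16 non-germinating seeds.
Subtract the first batch: 36−19=17 germinated seeds and 16−3=13 non-germinating seeds.

17 germinated seeds and 13 non-germinating seeds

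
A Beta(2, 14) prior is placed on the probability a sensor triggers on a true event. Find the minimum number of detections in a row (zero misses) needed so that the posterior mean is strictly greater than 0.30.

After k detections and 0 misses the posterior is Beta(2+k, 14), with mean (2+k)/(2+14+k).
Set (2+k)/(16+k) > 0.30 and solve: k > (0.30·16 − 2)/(1 − 0.30) = 4.000.
The smallest integer exceeding 4.000 is 5, and checking k=5: (7)/(21) = 0.3333 > 0.30.

k = 5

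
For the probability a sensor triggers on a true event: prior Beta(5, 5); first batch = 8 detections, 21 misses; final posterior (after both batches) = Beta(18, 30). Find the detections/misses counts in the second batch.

5 detections and 4 misses

Because Beta–binomial updating is additive in the counts, the combined data contributed (α_post−α_prior, β_post−β_prior) successes and failures.
Total across both batches: 18−5=13 detections, 30−5=25 misses.
Subtract the first batch: 13−8=5 detections and 25−21=4 misses.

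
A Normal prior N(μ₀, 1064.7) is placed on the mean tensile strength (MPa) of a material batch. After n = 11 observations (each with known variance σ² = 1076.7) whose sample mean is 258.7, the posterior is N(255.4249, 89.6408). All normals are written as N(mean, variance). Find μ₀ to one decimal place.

The posterior mean is a precision-weighted average: μ_n = (τ₀μ₀ + τ_data·x̄)/(τ₀+τ_data), with τ₀=1/σ₀² and τ_data=n/σ².
Here τ₀ = 1/1064.7 = 0.000939 and τ_data = 11/1076.7 = 0.010216, so τ_n = 0.011155.
Rearranging for μ₀: μ₀ = (μ_n·τ_n − τ_data·x̄)/τ₀ = (255.4249·0.011155 − 0.010216·258.7) / 0.000939 = 0.206386/0.000939 ≈ 219.8.

μ₀ = 219.8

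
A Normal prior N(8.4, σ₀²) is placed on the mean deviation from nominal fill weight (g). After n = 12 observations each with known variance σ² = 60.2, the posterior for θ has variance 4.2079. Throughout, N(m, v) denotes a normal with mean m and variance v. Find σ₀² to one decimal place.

Posterior precision equals prior precision plus data precision: 1/σ_n² = 1/σ₀² + n/σ².
So 1/σ₀² = 1/4.2079 − 12/60.2 = 0.237648 − 0.199336 = 0.038312.
Hence σ₀² = 1/0.038312 ≈ 26.1.

σ₀² = 26.1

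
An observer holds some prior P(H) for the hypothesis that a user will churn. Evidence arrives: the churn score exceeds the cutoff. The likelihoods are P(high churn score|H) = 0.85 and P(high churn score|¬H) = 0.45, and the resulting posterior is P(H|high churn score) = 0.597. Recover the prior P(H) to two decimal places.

P(H) = 0.44

In odds form, posterior odds = prior odds × likelihood ratio, so prior odds = posterior odds ÷ LR.
Posterior odds = 0.597/(1−0.597) = 1.4814. LR = 0.85/0.45 = 1.8889.
Prior odds = 1.4814/1.8889 = 0.7843, so P(H) = 0.7843/(1+0.7843) ≈ 0.44.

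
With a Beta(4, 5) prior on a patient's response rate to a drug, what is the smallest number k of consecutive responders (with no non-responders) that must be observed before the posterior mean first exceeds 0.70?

After k responders and 0 non-responders the posterior is Beta(4+k, 5), with mean (4+k)/(4+5+k).
Set (4+k)/(9+k) > 0.70 and solve: k > (0.70·9 − 4)/(1 − 0.70) = 7.667.
The smallest integer exceeding 7.667 is 8.

k = 8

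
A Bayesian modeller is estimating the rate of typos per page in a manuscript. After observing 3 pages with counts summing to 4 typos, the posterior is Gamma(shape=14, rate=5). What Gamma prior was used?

Gamma(shape=10, rate=2)

A Gamma(α, β) prior (rate parametrization) on a Poisson rate with n observations summing to S gives posterior Gamma(α+S, β+n).
So α = 14 − 4 = 10 and β = 5 − 3 = 2.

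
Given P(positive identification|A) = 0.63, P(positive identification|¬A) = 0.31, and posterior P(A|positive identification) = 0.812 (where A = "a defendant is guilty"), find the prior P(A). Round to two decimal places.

In odds form, posterior odds = prior odds × likelihood ratio, so prior odds = posterior odds ÷ LR.
Posterior odds = 0.812/(1−0.812) = 4.3191. LR = 0.63/0.31 = 2.0323.
Prior odds = 4.3191/2.0323 = 2.1252, so P(A) = 2.1252/(1+2.1252) ≈ 0.68.

P(A) = 0.68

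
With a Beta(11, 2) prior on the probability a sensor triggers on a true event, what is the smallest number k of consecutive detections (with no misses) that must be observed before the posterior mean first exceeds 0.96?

After k detections and 0 misses the posterior is Beta(11+k, 2), with mean (11+k)/(11+2+k).
Set (11+k)/(13+k) > 0.96 and solve: k > (0.96·13 − 11)/(1 − 0.96) = 37.000.
The smallest integer exceeding 37.000 is 38, and checking k=38: (49)/(51) = 0.9608 > 0.96.

k = 38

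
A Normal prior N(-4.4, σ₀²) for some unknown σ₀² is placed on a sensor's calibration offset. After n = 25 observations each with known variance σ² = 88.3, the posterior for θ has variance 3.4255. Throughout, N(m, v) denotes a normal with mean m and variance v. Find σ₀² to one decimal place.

σ₀² = 113.6

For the Normal–Normal model with known σ², precisions add: τ_n = τ₀ + n/σ².
So 1/σ₀² = 1/3.4255 − 25/88.3 = 0.291928 − 0.283126 = 0.008802.
Hence σ₀² = 1/0.008802 ≈ 113.6.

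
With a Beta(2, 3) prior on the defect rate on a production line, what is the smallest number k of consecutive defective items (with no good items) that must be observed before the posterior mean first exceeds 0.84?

k = 14

After k defective items and 0 good items the posterior is Beta(2+k, 3), with mean (2+k)/(2+3+k).
Set (2+k)/(5+k) > 0.84 and solve: k > (0.84·5 − 2)/(1 − 0.84) = 13.750.
The smallest integer exceeding 13.750 is 14.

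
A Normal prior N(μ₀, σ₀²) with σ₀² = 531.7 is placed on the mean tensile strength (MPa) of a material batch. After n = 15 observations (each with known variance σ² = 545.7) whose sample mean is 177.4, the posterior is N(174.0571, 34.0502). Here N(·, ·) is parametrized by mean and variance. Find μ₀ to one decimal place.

μ₀ = 125.2

The posterior mean is a precision-weighted average: μ_n = (τ₀μ₀ + τ_data·x̄)/(τ₀+τ_data), with τ₀=1/σ₀² and τ_data=n/σ².
Here τ₀ = 1/531.7 = 0.001881 and τ_data = 15/545.7 = 0.027488, so τ_n = 0.029369.
Rearranging for μ₀: μ₀ = (μ_n·τ_n − τ_data·x̄)/τ₀ = (174.0571·0.029369 − 0.027488·177.4) / 0.001881 = 0.235512/0.001881 ≈ 125.2.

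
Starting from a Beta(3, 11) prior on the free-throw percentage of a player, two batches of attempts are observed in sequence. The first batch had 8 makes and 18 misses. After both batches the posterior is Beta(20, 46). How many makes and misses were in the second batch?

Because Beta–binomial updating is additive in the counts, the combined data contributed (α_post−α_prior, β_post−β_prior) successes and failures.
Total across both batches: 20−3=17 makes, 46−11=35 misses.
Subtract the first batch: 17−8=9 makes and 35−18=17 misses.

9 makes and 17 misses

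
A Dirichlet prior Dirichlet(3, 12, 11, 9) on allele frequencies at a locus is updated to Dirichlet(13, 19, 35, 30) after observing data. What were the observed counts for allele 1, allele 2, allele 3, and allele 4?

counts (10, 7, 24, 21)

For a Dirichlet(α) prior with multinomial counts c, the posterior is Dirichlet(α + c) componentwise.
Counts are posterior − prior componentwise: 13−3=10, 19−12=7, 35−11=24, 30−9=21.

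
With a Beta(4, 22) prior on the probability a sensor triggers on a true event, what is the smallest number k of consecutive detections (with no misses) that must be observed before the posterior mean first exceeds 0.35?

k = 8

After k detections and 0 misses the posterior is Beta(4+k, 22), with mean (4+k)/(4+22+k).
Set (4+k)/(26+k) > 0.35 and solve: k > (0.35·26 − 4)/(1 − 0.35) = 7.846.
The smallest integer exceeding 7.846 is 8, and checking k=8: (12)/(34) = 0.3529 > 0.35.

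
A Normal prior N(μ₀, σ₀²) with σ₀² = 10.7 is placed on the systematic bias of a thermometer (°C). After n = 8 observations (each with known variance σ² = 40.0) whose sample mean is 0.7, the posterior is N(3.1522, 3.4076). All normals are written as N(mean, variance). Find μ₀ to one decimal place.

μ₀ = 8.4

The posterior mean is a precision-weighted average: μ_n = (τ₀μ₀ + τ_data·x̄)/(τ₀+τ_data), with τ₀=1/σ₀² and τ_data=n/σ².
Here τ₀ = 1/10.7 = 0.093458 and τ_data = 8/40.0 = 0.200000, so τ_n = 0.293458.
Rearranging for μ₀: μ₀ = (μ_n·τ_n − τ_data·x̄)/τ₀ = (3.1522·0.293458 − 0.200000·0.7) / 0.093458 = 0.785038/0.093458 ≈ 8.4.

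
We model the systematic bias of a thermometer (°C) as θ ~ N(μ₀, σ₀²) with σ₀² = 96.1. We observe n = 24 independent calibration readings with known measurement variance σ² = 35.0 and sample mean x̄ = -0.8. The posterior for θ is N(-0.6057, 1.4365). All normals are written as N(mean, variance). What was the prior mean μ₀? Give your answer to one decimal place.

μ₀ = 12.2

The posterior mean is a precision-weighted average: μ_n = (τ₀μ₀ + τ_data·x̄)/(τ₀+τ_data), with τ₀=1/σ₀² and τ_data=n/σ².
Here τ₀ = 1/96.1 = 0.010406 and τ_data = 24/35.0 = 0.685714, so τ_n = 0.696120.
Rearranging for μ₀: μ₀ = (μ_n·τ_n − τ_data·x̄)/τ₀ = (-0.6057·0.696120 − 0.685714·-0.8) / 0.010406 = 0.126931/0.010406 ≈ 12.2.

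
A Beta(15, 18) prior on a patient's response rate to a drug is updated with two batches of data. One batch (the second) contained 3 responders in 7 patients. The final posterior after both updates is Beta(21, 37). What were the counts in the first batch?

Sequential conjugate updates are equivalent to a single update on the pooled data, so total successes = posterior α − prior α and total failures = posterior β − prior β.
Total across both batches: 21−15=6 responders, 37−18=19 non-responders.
Subtract the second batch: 6−3=3 responders and 19−4=15 non-responders.

3 responders and 15 non-responders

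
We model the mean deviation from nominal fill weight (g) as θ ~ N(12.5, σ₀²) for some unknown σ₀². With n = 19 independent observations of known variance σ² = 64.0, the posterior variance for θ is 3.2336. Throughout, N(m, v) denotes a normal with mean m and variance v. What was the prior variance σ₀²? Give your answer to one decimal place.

For the Normal–Normal model with known σ², precisions add: τ_n = τ₀ + n/σ².
So 1/σ₀² = 1/3.2336 − 19/64.0 = 0.309253 − 0.296875 = 0.012378.
Hence σ₀² = 1/0.012378 ≈ 80.8.

σ₀² = 80.8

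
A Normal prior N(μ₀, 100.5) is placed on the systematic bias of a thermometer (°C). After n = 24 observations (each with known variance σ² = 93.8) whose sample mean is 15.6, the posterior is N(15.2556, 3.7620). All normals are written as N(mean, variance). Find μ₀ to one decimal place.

With known observation variance, the Normal–Normal posterior has precision τ_n = τ₀ + n/σ² and mean μ_n = (τ₀μ₀ + (n/σ²)x̄)/τ_n.
Here τ₀ = 1/100.5 = 0.009950 and τ_data = 24/93.8 = 0.255864, so τ_n = 0.265814.
Rearranging for μ₀: μ₀ = (μ_n·τ_n − τ_data·x̄)/τ₀ = (15.2556·0.265814 − 0.255864·15.6) / 0.009950 = 0.063674/0.009950 ≈ 6.4.

μ₀ = 6.4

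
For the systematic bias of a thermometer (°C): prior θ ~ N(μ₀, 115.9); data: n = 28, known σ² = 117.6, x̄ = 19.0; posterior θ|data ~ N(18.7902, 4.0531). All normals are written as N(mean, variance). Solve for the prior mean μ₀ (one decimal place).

The posterior mean is a precision-weighted average: μ_n = (τ₀μ₀ + τ_data·x̄)/(τ₀+τ_data), with τ₀=1/σ₀² and τ_data=n/σ².
Here τ₀ = 1/115.9 = 0.008628 and τ_data = 28/117.6 = 0.238095, so τ_n = 0.246723.
Rearranging for μ₀: μ₀ = (μ_n·τ_n − τ_data·x̄)/τ₀ = (18.7902·0.246723 − 0.238095·19.0) / 0.008628 = 0.112170/0.008628 ≈ 13.0.

μ₀ = 13.0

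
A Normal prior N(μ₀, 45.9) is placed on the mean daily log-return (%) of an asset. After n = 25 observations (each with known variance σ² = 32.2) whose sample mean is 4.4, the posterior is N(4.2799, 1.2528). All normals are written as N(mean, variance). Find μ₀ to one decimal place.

The posterior mean is a precision-weighted average: μ_n = (τ₀μ₀ + τ_data·x̄)/(τ₀+τ_data), with τ₀=1/σ₀² and τ_data=n/σ².
Here τ₀ = 1/45.9 = 0.021786 and τ_data = 25/32.2 = 0.776398, so τ_n = 0.798184.
Rearranging for μ₀: μ₀ = (μ_n·τ_n − τ_data·x̄)/τ₀ = (4.2799·0.798184 − 0.776398·4.4) / 0.021786 = -0.000003/0.021786 ≈ 0.0.

μ₀ = 0.0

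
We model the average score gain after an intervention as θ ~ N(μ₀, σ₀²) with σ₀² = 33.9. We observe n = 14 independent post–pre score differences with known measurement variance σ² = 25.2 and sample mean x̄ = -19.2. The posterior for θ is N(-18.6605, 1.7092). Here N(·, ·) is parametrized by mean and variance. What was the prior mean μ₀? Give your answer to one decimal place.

μ₀ = -8.5

The posterior mean is a precision-weighted average: μ_n = (τ₀μ₀ + τ_data·x̄)/(τ₀+τ_data), with τ₀=1/σ₀² and τ_data=n/σ².
Here τ₀ = 1/33.9 = 0.029499 and τ_data = 14/25.2 = 0.555556, so τ_n = 0.585055.
Rearranging for μ₀: μ₀ = (μ_n·τ_n − τ_data·x̄)/τ₀ = (-18.6605·0.585055 − 0.555556·-19.2) / 0.029499 = -0.250744/0.029499 ≈ -8.5.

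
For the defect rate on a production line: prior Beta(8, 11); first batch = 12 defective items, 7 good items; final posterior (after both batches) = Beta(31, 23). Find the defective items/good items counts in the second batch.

Sequential conjugate updates are equivalent to a single update on the pooled data, so total successes = posterior α − prior α and total failures = posterior β − prior β.
Total across both batches: 31−8=23 defective items, 23−11=12 good items.
Subtract the first batch: 23−12=11 defective items and 12−7=5 good items.

11 defective items and 5 good items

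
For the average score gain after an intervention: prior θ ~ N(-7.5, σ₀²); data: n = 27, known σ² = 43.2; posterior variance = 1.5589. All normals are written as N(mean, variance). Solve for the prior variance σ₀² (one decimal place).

σ₀² = 60.7

Posterior precision equals prior precision plus data precision: 1/σ_n² = 1/σ₀² + n/σ².
So 1/σ₀² = 1/1.5589 − 27/43.2 = 0.641478 − 0.625000 = 0.016478.
Hence σ₀² = 1/0.016478 ≈ 60.7.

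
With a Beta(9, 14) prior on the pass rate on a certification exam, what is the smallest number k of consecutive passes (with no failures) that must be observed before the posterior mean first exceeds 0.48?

After k passes and 0 failures the posterior is Beta(9+k, 14), with mean (9+k)/(9+14+k).
Set (9+k)/(23+k) > 0.48 and solve: k > (0.48·23 − 9)/(1 − 0.48) = 3.923.
The smallest integer exceeding 3.923 is 4.

k = 4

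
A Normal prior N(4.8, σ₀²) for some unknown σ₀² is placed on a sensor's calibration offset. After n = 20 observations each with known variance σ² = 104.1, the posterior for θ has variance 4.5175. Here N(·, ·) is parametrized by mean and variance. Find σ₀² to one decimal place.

σ₀² = 34.2

Posterior precision equals prior precision plus data precision: 1/σ_n² = 1/σ₀² + n/σ².
So 1/σ₀² = 1/4.5175 − 20/104.1 = 0.221361 − 0.192123 = 0.029238.
Hence σ₀² = 1/0.029238 ≈ 34.2.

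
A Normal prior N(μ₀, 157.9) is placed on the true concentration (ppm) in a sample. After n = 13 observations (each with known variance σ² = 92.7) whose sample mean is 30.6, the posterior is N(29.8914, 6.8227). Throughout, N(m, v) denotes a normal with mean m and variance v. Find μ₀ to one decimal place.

μ₀ = 14.2

The posterior mean is a precision-weighted average: μ_n = (τ₀μ₀ + τ_data·x̄)/(τ₀+τ_data), with τ₀=1/σ₀² and τ_data=n/σ².
Here τ₀ = 1/157.9 = 0.006333 and τ_data = 13/92.7 = 0.140237, so τ_n = 0.146570.
Rearranging for μ₀: μ₀ = (μ_n·τ_n − τ_data·x̄)/τ₀ = (29.8914·0.146570 − 0.140237·30.6) / 0.006333 = 0.089930/0.006333 ≈ 14.2.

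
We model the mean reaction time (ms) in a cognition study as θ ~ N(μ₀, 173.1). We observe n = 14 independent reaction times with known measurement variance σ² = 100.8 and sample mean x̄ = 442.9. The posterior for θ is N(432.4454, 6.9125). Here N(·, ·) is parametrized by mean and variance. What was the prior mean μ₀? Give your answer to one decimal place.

μ₀ = 181.1

The posterior mean is a precision-weighted average: μ_n = (τ₀μ₀ + τ_data·x̄)/(τ₀+τ_data), with τ₀=1/σ₀² and τ_data=n/σ².
Here τ₀ = 1/173.1 = 0.005777 and τ_data = 14/100.8 = 0.138889, so τ_n = 0.144666.
Rearranging for μ₀: μ₀ = (μ_n·τ_n − τ_data·x̄)/τ₀ = (432.4454·0.144666 − 0.138889·442.9) / 0.005777 = 1.046208/0.005777 ≈ 181.1.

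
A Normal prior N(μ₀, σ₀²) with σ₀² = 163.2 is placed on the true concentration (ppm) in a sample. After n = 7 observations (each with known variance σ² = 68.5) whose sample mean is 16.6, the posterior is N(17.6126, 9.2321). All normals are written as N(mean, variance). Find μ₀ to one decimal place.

With known observation variance, the Normal–Normal posterior has precision τ_n = τ₀ + n/σ² and mean μ_n = (τ₀μ₀ + (n/σ²)x̄)/τ_n.
Here τ₀ = 1/163.2 = 0.006127 and τ_data = 7/68.5 = 0.102190, so τ_n = 0.108317.
Rearranging for μ₀: μ₀ = (μ_n·τ_n − τ_data·x̄)/τ₀ = (17.6126·0.108317 − 0.102190·16.6) / 0.006127 = 0.211390/0.006127 ≈ 34.5.

μ₀ = 34.5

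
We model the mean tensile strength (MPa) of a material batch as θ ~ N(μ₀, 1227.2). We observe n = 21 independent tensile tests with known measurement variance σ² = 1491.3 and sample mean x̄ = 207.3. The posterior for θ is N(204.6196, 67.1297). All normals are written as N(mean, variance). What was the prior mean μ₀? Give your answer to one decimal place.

μ₀ = 158.3

With known observation variance, the Normal–Normal posterior has precision τ_n = τ₀ + n/σ² and mean μ_n = (τ₀μ₀ + (n/σ²)x̄)/τ_n.
Here τ₀ = 1/1227.2 = 0.000815 and τ_data = 21/1491.3 = 0.014082, so τ_n = 0.014897.
Rearranging for μ₀: μ₀ = (μ_n·τ_n − τ_data·x̄)/τ₀ = (204.6196·0.014897 − 0.014082·207.3) / 0.000815 = 0.129020/0.000815 ≈ 158.3.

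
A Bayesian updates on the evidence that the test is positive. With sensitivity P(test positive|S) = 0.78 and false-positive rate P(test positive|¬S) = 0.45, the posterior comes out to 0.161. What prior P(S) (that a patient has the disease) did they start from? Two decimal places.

Bayes' rule in odds form gives O(S|E) = O(S)·[P(E|S)/P(E|¬S)], hence O(S) = O(S|E)/LR.
Posterior odds = 0.161/(1−0.161) = 0.1919. LR = 0.78/0.45 = 1.7333.
Prior odds = 0.1919/1.7333 = 0.1107, so P(S) = 0.1107/(1+0.1107) ≈ 0.10.

P(S) = 0.10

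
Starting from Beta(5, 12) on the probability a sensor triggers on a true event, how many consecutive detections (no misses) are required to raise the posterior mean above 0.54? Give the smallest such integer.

k = 10

After k detections and 0 misses the posterior is Beta(5+k, 12), with mean (5+k)/(5+12+k).
Set (5+k)/(17+k) > 0.54 and solve: k > (0.54·17 − 5)/(1 − 0.54) = 9.087.
The smallest integer exceeding 9.087 is 10, and checking k=10: (15)/(27) = 0.5556 > 0.54.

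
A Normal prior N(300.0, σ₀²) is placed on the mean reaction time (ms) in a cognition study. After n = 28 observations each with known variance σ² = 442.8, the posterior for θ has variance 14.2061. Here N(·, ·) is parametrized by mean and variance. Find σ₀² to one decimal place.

Posterior precision equals prior precision plus data precision: 1/σ_n² = 1/σ₀² + n/σ².
So 1/σ₀² = 1/14.2061 − 28/442.8 = 0.070392 − 0.063234 = 0.007158.
Hence σ₀² = 1/0.007158 ≈ 139.7.

σ₀² = 139.7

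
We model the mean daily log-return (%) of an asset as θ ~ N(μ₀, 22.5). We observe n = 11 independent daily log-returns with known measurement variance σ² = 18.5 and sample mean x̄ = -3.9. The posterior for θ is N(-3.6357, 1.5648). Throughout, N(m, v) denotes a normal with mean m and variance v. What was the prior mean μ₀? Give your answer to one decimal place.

μ₀ = -0.1

The posterior mean is a precision-weighted average: μ_n = (τ₀μ₀ + τ_data·x̄)/(τ₀+τ_data), with τ₀=1/σ₀² and τ_data=n/σ².
Here τ₀ = 1/22.5 = 0.044444 and τ_data = 11/18.5 = 0.594595, so τ_n = 0.639039.
Rearranging for μ₀: μ₀ = (μ_n·τ_n − τ_data·x̄)/τ₀ = (-3.6357·0.639039 − 0.594595·-3.9) / 0.044444 = -0.004434/0.044444 ≈ -0.1.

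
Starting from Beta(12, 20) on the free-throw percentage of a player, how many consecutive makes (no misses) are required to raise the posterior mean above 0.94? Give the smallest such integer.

k = 302

After k makes and 0 misses the posterior is Beta(12+k, 20), with mean (12+k)/(12+20+k).
Set (12+k)/(32+k) > 0.94 and solve: k > (0.94·32 − 12)/(1 − 0.94) = 301.333.
The smallest integer exceeding 301.333 is 302.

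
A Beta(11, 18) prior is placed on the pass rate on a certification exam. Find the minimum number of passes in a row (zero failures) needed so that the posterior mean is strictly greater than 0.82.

k = 72

After k passes and 0 failures the posterior is Beta(11+k, 18), with mean (11+k)/(11+18+k).
Set (11+k)/(29+k) > 0.82 and solve: k > (0.82·29 − 11)/(1 − 0.82) = 71.000.
The smallest integer exceeding 71.000 is 72.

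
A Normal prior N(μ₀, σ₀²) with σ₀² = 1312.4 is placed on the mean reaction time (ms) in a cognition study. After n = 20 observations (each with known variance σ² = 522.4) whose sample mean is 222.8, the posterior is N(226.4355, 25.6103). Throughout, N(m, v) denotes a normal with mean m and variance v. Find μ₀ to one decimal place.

The posterior mean is a precision-weighted average: μ_n = (τ₀μ₀ + τ_data·x̄)/(τ₀+τ_data), with τ₀=1/σ₀² and τ_data=n/σ².
Here τ₀ = 1/1312.4 = 0.000762 and τ_data = 20/522.4 = 0.038285, so τ_n = 0.039047.
Rearranging for μ₀: μ₀ = (μ_n·τ_n − τ_data·x̄)/τ₀ = (226.4355·0.039047 − 0.038285·222.8) / 0.000762 = 0.311729/0.000762 ≈ 409.1.

μ₀ = 409.1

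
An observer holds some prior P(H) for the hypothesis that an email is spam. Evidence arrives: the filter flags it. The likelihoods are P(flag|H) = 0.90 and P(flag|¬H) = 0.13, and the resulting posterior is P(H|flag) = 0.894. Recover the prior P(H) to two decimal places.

In odds form, posterior odds = prior odds × likelihood ratio, so prior odds = posterior odds ÷ LR.
Posterior odds = 0.894/(1−0.894) = 8.4340. LR = 0.90/0.13 = 6.9231.
Prior odds = 8.4340/6.9231 = 1.2182, so P(H) = 1.2182/(1+1.2182) ≈ 0.55.

P(H) = 0.55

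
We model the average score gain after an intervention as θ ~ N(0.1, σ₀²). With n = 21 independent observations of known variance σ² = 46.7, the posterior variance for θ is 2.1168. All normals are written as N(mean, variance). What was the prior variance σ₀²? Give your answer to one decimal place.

σ₀² = 44.0

For the Normal–Normal model with known σ², precisions add: τ_n = τ₀ + n/σ².
So 1/σ₀² = 1/2.1168 − 21/46.7 = 0.472411 − 0.449679 = 0.022732.
Hence σ₀² = 1/0.022732 ≈ 44.0.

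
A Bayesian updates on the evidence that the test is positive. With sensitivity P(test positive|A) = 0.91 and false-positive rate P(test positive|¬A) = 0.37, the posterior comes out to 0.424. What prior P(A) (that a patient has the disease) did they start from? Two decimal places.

P(A) = 0.23

In odds form, posterior odds = prior odds × likelihood ratio, so prior odds = posterior odds ÷ LR.
Posterior odds = 0.424/(1−0.424) = 0.7361. LR = 0.91/0.37 = 2.4595.
Prior odds = 0.7361/2.4595 = 0.2993, so P(A) = 0.2993/(1+0.2993) ≈ 0.23.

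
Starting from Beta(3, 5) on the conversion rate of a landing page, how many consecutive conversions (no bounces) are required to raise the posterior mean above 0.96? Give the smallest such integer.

After k conversions and 0 bounces the posterior is Beta(3+k, 5), with mean (3+k)/(3+5+k).
Set (3+k)/(8+k) > 0.96 and solve: k > (0.96·8 − 3)/(1 − 0.96) = 117.000.
The smallest integer exceeding 117.000 is 118, and checking k=118: (121)/(126) = 0.9603 > 0.96.

k = 118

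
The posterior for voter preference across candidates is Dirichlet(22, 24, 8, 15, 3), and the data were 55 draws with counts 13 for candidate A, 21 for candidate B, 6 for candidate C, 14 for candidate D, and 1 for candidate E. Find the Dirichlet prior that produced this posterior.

Dirichlet(9, 3, 2, 1, 2)

For a Dirichlet(α) prior with multinomial counts c, the posterior is Dirichlet(α + c) componentwise.
Subtract each count from the matching posterior parameter: 22−13=9, 24−21=3, 8−6=2, 15−14=1, 3−1=2.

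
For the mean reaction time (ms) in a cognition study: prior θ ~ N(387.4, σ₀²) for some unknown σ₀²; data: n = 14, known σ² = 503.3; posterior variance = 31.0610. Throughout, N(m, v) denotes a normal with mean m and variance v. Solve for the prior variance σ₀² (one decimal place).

σ₀² = 228.4

Posterior precision equals prior precision plus data precision: 1/σ_n² = 1/σ₀² + n/σ².
So 1/σ₀² = 1/31.0610 − 14/503.3 = 0.032195 − 0.027816 = 0.004379.
Hence σ₀² = 1/0.004379 ≈ 228.4.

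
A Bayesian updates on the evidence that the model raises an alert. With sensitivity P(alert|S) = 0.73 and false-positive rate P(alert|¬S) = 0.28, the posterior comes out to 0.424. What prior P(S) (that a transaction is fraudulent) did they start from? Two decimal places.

Bayes' rule in odds form gives O(S|E) = O(S)·[P(E|S)/P(E|¬S)], hence O(S) = O(S|E)/LR.
Posterior odds = 0.424/(1−0.424) = 0.7361. LR = 0.73/0.28 = 2.6071.
Prior odds = 0.7361/2.6071 = 0.2823, so P(S) = 0.2823/(1+0.2823) ≈ 0.22.

P(S) = 0.22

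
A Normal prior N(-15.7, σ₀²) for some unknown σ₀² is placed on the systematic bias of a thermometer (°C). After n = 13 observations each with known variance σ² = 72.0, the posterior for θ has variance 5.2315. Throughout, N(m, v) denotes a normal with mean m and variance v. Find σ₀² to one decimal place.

σ₀² = 94.4

For the Normal–Normal model with known σ², precisions add: τ_n = τ₀ + n/σ².
So 1/σ₀² = 1/5.2315 − 13/72.0 = 0.191150 − 0.180556 = 0.010594.
Hence σ₀² = 1/0.010594 ≈ 94.4.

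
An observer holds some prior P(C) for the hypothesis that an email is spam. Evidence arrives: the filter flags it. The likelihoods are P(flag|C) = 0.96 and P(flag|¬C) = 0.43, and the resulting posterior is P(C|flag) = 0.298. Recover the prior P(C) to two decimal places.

P(C) = 0.16

Bayes' rule in odds form gives O(C|E) = O(C)·[P(E|C)/P(E|¬C)], hence O(C) = O(C|E)/LR.
Posterior odds = 0.298/(1−0.298) = 0.4245. LR = 0.96/0.43 = 2.2326.
Prior odds = 0.4245/2.2326 = 0.1901, so P(C) = 0.1901/(1+0.1901) ≈ 0.16.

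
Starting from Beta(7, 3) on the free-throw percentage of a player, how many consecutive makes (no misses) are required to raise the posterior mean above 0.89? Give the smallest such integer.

After k makes and 0 misses the posterior is Beta(7+k, 3), with mean (7+k)/(7+3+k).
Set (7+k)/(10+k) > 0.89 and solve: k > (0.89·10 − 7)/(1 − 0.89) = 17.273.
The smallest integer exceeding 17.273 is 18.

k = 18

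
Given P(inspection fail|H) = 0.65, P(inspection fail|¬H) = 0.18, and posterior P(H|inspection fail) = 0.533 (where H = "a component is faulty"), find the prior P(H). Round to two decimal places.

In odds form, posterior odds = prior odds × likelihood ratio, so prior odds = posterior odds ÷ LR.
Posterior odds = 0.533/(1−0.533) = 1.1413. LR = 0.65/0.18 = 3.6111.
Prior odds = 1.1413/3.6111 = 0.3161, so P(H) = 0.3161/(1+0.3161) ≈ 0.24.

P(H) = 0.24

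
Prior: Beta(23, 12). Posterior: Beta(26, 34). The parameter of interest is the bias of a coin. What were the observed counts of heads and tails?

3 heads and 22 tails

Beta is conjugate to the binomial likelihood: posterior = Beta(α+s, β+f).
So s = 26 − 23 = 3 and f = 34 − 12 = 22.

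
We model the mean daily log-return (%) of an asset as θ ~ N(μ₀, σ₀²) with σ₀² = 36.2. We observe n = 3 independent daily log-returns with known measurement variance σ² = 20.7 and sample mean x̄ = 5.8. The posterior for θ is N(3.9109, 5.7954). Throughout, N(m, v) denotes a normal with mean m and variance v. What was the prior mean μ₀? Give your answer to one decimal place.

The posterior mean is a precision-weighted average: μ_n = (τ₀μ₀ + τ_data·x̄)/(τ₀+τ_data), with τ₀=1/σ₀² and τ_data=n/σ².
Here τ₀ = 1/36.2 = 0.027624 and τ_data = 3/20.7 = 0.144928, so τ_n = 0.172552.
Rearranging for μ₀: μ₀ = (μ_n·τ_n − τ_data·x̄)/τ₀ = (3.9109·0.172552 − 0.144928·5.8) / 0.027624 = -0.165749/0.027624 ≈ -6.0.

μ₀ = -6.0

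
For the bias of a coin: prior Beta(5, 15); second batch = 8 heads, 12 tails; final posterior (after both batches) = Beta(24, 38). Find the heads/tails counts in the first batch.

11 heads and 11 tails

Because Beta–binomial updating is additive in the counts, the combined data contributed (α_post−α_prior, β_post−β_prior) successes and failures.
Total across both batches: 24−5=19 heads, 38−15=23 tails.
Subtract the second batch: 19−8=11 heads and 23−12=11 tails.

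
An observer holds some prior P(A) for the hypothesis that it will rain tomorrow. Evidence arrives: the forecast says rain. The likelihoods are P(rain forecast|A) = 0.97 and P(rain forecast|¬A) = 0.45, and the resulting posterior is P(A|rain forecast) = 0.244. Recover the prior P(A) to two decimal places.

P(A) = 0.13

Bayes' rule in odds form gives O(A|E) = O(A)·[P(E|A)/P(E|¬A)], hence O(A) = O(A|E)/LR.
Posterior odds = 0.244/(1−0.244) = 0.3228. LR = 0.97/0.45 = 2.1556.
Prior odds = 0.3228/2.1556 = 0.1497, so P(A) = 0.1497/(1+0.1497) ≈ 0.13.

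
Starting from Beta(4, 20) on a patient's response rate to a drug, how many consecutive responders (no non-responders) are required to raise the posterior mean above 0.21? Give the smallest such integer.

k = 2

After k responders and 0 non-responders the posterior is Beta(4+k, 20), with mean (4+k)/(4+20+k).
Set (4+k)/(24+k) > 0.21 and solve: k > (0.21·24 − 4)/(1 − 0.21) = 1.316.
The smallest integer exceeding 1.316 is 2, and checking k=2: (6)/(26) = 0.2308 > 0.21.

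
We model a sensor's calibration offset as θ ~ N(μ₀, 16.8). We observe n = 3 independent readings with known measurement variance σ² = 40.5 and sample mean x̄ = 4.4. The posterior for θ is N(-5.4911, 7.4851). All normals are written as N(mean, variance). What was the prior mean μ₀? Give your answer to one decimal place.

μ₀ = -17.8

The posterior mean is a precision-weighted average: μ_n = (τ₀μ₀ + τ_data·x̄)/(τ₀+τ_data), with τ₀=1/σ₀² and τ_data=n/σ².
Here τ₀ = 1/16.8 = 0.059524 and τ_data = 3/40.5 = 0.074074, so τ_n = 0.133598.
Rearranging for μ₀: μ₀ = (μ_n·τ_n − τ_data·x̄)/τ₀ = (-5.4911·0.133598 − 0.074074·4.4) / 0.059524 = -1.059526/0.059524 ≈ -17.8.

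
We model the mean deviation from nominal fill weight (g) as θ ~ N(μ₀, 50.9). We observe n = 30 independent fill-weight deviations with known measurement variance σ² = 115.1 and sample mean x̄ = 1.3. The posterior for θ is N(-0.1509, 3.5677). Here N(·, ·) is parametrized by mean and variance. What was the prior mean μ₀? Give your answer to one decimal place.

μ₀ = -19.4

With known observation variance, the Normal–Normal posterior has precision τ_n = τ₀ + n/σ² and mean μ_n = (τ₀μ₀ + (n/σ²)x̄)/τ_n.
Here τ₀ = 1/50.9 = 0.019646 and τ_data = 30/115.1 = 0.260643, so τ_n = 0.280289.
Rearranging for μ₀: μ₀ = (μ_n·τ_n − τ_data·x̄)/τ₀ = (-0.1509·0.280289 − 0.260643·1.3) / 0.019646 = -0.381132/0.019646 ≈ -19.4.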